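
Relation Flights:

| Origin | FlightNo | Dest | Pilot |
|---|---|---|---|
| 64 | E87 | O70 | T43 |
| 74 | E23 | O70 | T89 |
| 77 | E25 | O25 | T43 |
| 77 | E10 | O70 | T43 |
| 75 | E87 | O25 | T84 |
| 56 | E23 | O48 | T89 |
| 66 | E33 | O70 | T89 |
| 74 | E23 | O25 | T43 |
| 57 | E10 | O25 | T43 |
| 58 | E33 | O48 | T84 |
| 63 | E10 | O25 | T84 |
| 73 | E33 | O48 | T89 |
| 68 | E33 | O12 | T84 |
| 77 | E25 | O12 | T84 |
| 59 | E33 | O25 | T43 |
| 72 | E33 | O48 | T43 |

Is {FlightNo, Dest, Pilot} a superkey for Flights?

All 16 rows have distinct {FlightNo, Dest, Pilot} values, so {FlightNo, Dest, Pilot} → (all attributes) holds and {FlightNo, Dest, Pilot} is a superkey.

Yes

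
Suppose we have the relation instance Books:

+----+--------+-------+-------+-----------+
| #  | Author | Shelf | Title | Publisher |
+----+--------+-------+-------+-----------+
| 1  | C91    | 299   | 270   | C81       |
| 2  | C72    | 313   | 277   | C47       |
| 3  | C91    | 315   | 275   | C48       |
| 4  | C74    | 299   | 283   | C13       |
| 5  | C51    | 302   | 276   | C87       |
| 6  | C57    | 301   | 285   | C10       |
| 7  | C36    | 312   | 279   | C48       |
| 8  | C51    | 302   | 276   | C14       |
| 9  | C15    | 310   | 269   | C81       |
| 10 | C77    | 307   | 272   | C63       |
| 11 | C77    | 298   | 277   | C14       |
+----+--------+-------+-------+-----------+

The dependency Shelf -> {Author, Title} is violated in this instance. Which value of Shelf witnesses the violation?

299

Shelf=299: rows 1, 4 → {Author,Title} takes values {(C91, 270), (C74, 283)} — violation
Shelf=313: row 2 → {Author,Title} = (C72, 277) ✓
Shelf=315: row 3 → {Author,Title} = (C91, 275) ✓
Shelf=302: rows 5, 8 → {Author,Title} = (C51, 276), (C51, 276) ✓
Shelf=301: row 6 → {Author,Title} = (C57, 285) ✓
Shelf=312: row 7 → {Author,Title} = (C36, 279) ✓
Shelf=310: row 9 → {Author,Title} = (C15, 269) ✓
Shelf=307: row 10 → {Author,Title} = (C77, 272) ✓
Shelf=298: row 11 → {Author,Title} = (C77, 277) ✓
The only Shelf value with inconsistent RHS is Shelf=299.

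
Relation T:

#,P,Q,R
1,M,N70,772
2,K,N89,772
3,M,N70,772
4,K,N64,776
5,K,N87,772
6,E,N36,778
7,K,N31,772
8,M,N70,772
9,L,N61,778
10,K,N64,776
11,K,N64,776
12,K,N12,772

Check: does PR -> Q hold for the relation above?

No

(P=M, R=772): rows 1, 3, 8 → Q = N70, N70, N70 ✓
(P=K, R=772): rows 2, 5, 7, 12 → Q takes values {N89, N87, N31, N12} — violation
(P=K, R=776): rows 4, 10, 11 → Q = N64, N64, N64 ✓
(P=E, R=778): row 6 → Q = N36 ✓
(P=L, R=778): row 9 → Q = N61 ✓
Two rows agree on PR but differ on Q, so PR -> Q does not hold.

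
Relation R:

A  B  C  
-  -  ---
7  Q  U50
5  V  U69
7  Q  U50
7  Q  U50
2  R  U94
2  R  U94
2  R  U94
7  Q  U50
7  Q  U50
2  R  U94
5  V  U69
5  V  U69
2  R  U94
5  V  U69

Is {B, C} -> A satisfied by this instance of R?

Yes

(B=Q, C=U50): 5 rows → A = 7, 7, 7, 7, 7 ✓
(B=V, C=U69): 4 rows → A = 5, 5, 5, 5 ✓
(B=R, C=U94): 5 rows → A = 2, 2, 2, 2, 2 ✓
Every {B, C} value is associated with a single A value, so {B, C} -> A holds.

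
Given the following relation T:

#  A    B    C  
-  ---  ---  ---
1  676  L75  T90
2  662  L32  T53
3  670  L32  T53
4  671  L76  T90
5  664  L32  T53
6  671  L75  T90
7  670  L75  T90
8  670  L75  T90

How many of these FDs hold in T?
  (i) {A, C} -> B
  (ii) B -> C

1

(i) {A, C} -> B: (A=671, C=T90): rows 4, 6 → B takes values {L76, L75} — violation — fails.
(ii) B -> C: every LHS value maps to a single RHS value — holds.
1 of the 2 dependencies holds.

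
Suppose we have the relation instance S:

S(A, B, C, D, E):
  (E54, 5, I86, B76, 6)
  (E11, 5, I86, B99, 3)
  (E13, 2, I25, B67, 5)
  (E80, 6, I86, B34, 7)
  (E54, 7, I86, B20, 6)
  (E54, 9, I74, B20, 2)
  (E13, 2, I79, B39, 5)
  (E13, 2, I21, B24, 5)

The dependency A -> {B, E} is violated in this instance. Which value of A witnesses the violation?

A=E54: 3 rows → {B,E} takes values {(5, 6), (7, 6), (9, 2)} — violation
A=E11: 1 row → {B,E} = (5, 3) ✓
A=E13: 3 rows → {B,E} = (2, 5), (2, 5), (2, 5) ✓
A=E80: 1 row → {B,E} = (6, 7) ✓
The only A value with inconsistent RHS is A=E54.

E54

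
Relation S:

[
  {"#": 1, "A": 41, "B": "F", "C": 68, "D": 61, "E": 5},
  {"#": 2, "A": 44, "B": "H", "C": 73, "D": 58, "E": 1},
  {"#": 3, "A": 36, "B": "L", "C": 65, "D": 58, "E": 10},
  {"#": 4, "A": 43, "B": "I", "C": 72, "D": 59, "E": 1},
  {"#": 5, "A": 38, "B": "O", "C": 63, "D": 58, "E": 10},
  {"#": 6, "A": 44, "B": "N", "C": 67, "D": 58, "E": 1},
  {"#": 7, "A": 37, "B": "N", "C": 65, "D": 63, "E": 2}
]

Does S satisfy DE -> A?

(D=61, E=5): row 1 → A = 41 ✓
(D=58, E=1): rows 2, 6 → A = 44, 44 ✓
(D=58, E=10): rows 3, 5 → A takes values {36, 38} — violation
(D=59, E=1): row 4 → A = 43 ✓
(D=63, E=2): row 7 → A = 37 ✓
Two rows agree on DE but differ on A, so DE -> A does not hold.

No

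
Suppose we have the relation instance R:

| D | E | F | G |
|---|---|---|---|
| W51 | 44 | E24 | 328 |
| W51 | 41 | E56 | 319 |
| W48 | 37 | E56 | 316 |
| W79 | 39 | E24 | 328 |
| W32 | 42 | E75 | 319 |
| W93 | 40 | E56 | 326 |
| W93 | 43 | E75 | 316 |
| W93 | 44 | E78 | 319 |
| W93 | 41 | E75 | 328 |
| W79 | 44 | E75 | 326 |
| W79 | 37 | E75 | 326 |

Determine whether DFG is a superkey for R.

Two distinct rows share (D=W79, F=E75, G=326), so DFG does not determine every attribute — not a superkey.

No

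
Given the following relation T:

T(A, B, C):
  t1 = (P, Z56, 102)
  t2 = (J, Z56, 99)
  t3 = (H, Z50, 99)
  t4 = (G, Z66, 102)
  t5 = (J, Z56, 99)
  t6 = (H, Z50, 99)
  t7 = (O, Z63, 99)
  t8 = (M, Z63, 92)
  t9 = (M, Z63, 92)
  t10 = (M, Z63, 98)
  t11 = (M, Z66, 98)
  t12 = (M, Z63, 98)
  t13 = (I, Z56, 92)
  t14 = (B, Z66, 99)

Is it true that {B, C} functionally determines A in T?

Yes

(B=Z56, C=102): row 1 → A = P ✓
(B=Z56, C=99): rows 2, 5 → A = J, J ✓
(B=Z50, C=99): rows 3, 6 → A = H, H ✓
(B=Z66, C=102): row 4 → A = G ✓
(B=Z63, C=99): row 7 → A = O ✓
(B=Z63, C=92): rows 8, 9 → A = M, M ✓
(B=Z63, C=98): rows 10, 12 → A = M, M ✓
(B=Z66, C=98): row 11 → A = M ✓
(B=Z56, C=92): row 13 → A = I ✓
(B=Z66, C=99): row 14 → A = B ✓
Every {B, C} value is associated with a single A value, so {B, C} → A holds.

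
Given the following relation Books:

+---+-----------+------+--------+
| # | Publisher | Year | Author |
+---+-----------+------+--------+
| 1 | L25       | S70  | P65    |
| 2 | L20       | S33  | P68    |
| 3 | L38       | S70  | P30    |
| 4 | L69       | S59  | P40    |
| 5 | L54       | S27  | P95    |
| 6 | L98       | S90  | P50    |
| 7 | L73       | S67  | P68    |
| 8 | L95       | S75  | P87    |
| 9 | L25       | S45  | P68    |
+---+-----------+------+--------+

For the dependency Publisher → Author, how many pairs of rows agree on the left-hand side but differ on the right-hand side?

Publisher=L25: violating pairs (1,9) — 1 pair.

1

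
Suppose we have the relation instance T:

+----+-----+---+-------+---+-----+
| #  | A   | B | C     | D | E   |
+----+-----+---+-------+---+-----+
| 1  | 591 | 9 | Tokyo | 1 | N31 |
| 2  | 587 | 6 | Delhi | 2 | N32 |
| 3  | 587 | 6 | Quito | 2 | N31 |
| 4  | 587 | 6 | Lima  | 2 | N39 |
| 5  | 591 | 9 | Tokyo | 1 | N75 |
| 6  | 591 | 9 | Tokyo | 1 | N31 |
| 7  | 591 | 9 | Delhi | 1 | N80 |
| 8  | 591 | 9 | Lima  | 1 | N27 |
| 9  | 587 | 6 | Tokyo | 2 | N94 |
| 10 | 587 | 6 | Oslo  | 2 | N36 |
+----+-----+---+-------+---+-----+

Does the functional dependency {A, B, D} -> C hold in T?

No

(A=591, B=9, D=1): rows 1, 5, 6, 7, 8 → C takes values {Tokyo, Delhi, Lima} — violation
(A=587, B=6, D=2): rows 2, 3, 4, 9, 10 → C takes values {Delhi, Quito, Lima, Tokyo, Oslo} — violation
Two rows agree on {A, B, D} but differ on C, so {A, B, D} -> C does not hold.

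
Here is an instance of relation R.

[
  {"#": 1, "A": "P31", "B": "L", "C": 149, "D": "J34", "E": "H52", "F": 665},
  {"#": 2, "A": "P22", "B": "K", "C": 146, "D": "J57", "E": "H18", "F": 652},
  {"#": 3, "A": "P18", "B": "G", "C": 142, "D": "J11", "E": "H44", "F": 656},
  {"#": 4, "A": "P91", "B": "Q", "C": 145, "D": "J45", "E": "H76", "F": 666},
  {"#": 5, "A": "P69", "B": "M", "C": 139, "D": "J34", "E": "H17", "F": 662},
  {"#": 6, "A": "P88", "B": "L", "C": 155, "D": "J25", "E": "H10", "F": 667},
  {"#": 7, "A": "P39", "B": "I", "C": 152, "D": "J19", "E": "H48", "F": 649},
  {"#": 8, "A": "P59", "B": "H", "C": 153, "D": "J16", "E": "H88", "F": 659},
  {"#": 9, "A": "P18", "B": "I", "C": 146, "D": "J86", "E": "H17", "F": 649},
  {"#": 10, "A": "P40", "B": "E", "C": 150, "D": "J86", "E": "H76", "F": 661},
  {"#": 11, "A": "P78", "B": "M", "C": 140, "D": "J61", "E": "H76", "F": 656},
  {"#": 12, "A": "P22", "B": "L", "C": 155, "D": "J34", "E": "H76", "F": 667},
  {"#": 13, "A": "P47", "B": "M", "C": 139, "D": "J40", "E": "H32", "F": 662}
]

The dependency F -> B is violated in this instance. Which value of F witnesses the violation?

F=665: row 1 → B = L ✓
F=652: row 2 → B = K ✓
F=656: rows 3, 11 → B takes values {G, M} — violation
F=666: row 4 → B = Q ✓
F=662: rows 5, 13 → B = M, M ✓
F=667: rows 6, 12 → B = L, L ✓
F=649: rows 7, 9 → B = I, I ✓
F=659: row 8 → B = H ✓
F=661: row 10 → B = E ✓
The only F value with inconsistent B is F=656.

656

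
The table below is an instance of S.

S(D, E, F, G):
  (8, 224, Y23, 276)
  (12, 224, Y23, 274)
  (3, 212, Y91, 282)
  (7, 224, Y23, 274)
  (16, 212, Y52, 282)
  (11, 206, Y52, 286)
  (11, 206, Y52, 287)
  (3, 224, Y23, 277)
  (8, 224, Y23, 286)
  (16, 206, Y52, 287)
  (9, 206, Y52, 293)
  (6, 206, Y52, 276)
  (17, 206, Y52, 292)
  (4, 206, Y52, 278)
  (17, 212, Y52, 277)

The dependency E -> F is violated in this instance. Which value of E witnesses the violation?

212

E=224: 5 rows → F = Y23, Y23, Y23, Y23, Y23 ✓
E=212: 3 rows → F takes values {Y91, Y52} — violation
E=206: 7 rows → F = Y52, Y52, Y52, Y52, Y52, Y52, Y52 ✓
The only E value with inconsistent F is E=212.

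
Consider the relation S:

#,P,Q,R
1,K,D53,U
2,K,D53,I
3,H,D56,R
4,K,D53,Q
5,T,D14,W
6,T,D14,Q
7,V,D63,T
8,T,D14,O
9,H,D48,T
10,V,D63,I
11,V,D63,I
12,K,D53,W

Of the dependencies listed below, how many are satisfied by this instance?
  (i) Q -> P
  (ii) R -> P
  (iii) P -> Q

1

(i) Q -> P: every LHS value maps to a single RHS value — holds.
(ii) R -> P: R=I: rows 2, 10, 11 → P takes values {K, V} — violation; R=Q: rows 4, 6 → P takes values {K, T} — violation; R=W: rows 5, 12 → P takes values {T, K} — violation; R=T: rows 7, 9 → P takes values {V, H} — violation — fails.
(iii) P -> Q: P=H: rows 3, 9 → Q takes values {D56, D48} — violation — fails.
1 of the 3 dependencies holds.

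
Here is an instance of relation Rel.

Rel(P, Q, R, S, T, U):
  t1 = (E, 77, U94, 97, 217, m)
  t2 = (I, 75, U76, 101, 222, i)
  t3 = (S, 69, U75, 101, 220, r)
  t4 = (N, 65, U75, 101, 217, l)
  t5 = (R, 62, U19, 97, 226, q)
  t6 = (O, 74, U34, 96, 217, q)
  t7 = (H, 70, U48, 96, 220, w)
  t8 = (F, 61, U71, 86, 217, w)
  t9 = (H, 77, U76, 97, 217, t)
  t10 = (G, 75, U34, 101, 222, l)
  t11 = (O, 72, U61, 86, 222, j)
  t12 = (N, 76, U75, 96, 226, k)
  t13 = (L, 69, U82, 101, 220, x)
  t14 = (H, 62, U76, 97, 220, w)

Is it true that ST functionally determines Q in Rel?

Yes

(S=97, T=217): rows 1, 9 → Q = 77, 77 ✓
(S=101, T=222): rows 2, 10 → Q = 75, 75 ✓
(S=101, T=220): rows 3, 13 → Q = 69, 69 ✓
(S=101, T=217): row 4 → Q = 65 ✓
(S=97, T=226): row 5 → Q = 62 ✓
(S=96, T=217): row 6 → Q = 74 ✓
(S=96, T=220): row 7 → Q = 70 ✓
(S=86, T=217): row 8 → Q = 61 ✓
(S=86, T=222): row 11 → Q = 72 ✓
(S=96, T=226): row 12 → Q = 76 ✓
(S=97, T=220): row 14 → Q = 62 ✓
Every ST value is associated with a single Q value, so ST -> Q holds.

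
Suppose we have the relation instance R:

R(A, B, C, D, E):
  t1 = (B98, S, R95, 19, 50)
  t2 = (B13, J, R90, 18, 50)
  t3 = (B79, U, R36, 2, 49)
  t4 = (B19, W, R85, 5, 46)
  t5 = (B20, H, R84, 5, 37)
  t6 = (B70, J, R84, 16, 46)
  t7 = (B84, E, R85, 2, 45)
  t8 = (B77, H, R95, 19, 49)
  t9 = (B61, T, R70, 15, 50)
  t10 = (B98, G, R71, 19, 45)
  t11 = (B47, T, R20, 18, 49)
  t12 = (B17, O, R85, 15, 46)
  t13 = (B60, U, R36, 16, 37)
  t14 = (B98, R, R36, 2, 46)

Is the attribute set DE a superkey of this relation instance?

All 14 rows have distinct DE values, so DE → (all attributes) holds and DE is a superkey.

Yes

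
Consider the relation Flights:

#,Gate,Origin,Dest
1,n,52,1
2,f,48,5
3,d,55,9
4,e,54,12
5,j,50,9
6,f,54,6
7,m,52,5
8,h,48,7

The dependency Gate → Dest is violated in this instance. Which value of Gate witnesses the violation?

Gate=n: row 1 → Dest = 1 ✓
Gate=f: rows 2, 6 → Dest takes values {5, 6} — violation
Gate=d: row 3 → Dest = 9 ✓
Gate=e: row 4 → Dest = 12 ✓
Gate=j: row 5 → Dest = 9 ✓
Gate=m: row 7 → Dest = 5 ✓
Gate=h: row 8 → Dest = 7 ✓
The only Gate value with inconsistent Dest is Gate=f.

f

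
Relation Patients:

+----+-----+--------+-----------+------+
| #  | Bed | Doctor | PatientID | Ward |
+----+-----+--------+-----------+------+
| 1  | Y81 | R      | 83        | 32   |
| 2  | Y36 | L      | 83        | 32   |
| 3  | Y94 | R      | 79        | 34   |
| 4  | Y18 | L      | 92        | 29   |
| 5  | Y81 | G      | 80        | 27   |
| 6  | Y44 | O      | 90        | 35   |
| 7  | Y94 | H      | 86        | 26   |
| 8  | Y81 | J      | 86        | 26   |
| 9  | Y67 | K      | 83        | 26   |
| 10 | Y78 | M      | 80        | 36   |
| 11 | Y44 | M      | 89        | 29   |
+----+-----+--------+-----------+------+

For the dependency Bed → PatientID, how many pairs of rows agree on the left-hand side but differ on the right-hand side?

Bed=Y81: violating pairs (1,5), (1,8), (5,8) — 3 pairs.
Bed=Y94: violating pairs (3,7) — 1 pair.
Bed=Y44: violating pairs (6,11) — 1 pair.

5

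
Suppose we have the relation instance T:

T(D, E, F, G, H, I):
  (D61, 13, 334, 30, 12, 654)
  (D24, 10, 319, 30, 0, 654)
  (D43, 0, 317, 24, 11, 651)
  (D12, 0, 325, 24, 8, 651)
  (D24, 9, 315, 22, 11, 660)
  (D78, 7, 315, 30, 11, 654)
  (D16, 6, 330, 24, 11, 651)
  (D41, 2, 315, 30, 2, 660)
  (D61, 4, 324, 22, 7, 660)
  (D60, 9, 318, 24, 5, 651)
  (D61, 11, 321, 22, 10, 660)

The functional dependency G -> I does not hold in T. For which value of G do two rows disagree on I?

30

G=30: 4 rows → I takes values {654, 660} — violation
G=24: 4 rows → I = 651, 651, 651, 651 ✓
G=22: 3 rows → I = 660, 660, 660 ✓
The only G value with inconsistent I is G=30.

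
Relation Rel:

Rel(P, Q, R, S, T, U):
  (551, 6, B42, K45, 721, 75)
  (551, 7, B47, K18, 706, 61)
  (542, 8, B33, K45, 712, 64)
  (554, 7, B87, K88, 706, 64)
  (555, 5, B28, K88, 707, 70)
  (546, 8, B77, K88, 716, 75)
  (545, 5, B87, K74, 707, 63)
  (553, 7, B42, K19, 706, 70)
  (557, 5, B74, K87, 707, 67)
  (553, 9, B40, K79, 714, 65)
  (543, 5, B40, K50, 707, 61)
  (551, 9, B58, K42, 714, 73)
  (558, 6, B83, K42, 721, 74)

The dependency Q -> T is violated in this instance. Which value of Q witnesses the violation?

8

Q=6: 2 rows → T = 721, 721 ✓
Q=7: 3 rows → T = 706, 706, 706 ✓
Q=8: 2 rows → T takes values {712, 716} — violation
Q=5: 4 rows → T = 707, 707, 707, 707 ✓
Q=9: 2 rows → T = 714, 714 ✓
The only Q value with inconsistent T is Q=8.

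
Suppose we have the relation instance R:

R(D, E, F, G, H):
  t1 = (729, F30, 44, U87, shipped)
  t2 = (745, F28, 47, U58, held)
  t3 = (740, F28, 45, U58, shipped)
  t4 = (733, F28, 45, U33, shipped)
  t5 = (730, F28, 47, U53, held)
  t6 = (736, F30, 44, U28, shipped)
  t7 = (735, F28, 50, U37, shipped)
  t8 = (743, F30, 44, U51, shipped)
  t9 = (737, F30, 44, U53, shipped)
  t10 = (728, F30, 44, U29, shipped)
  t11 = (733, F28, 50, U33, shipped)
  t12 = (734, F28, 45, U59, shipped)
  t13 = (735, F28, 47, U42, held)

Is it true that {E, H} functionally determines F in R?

(E=F30, H=shipped): rows 1, 6, 8, 9, 10 → F = 44, 44, 44, 44, 44 ✓
(E=F28, H=held): rows 2, 5, 13 → F = 47, 47, 47 ✓
(E=F28, H=shipped): rows 3, 4, 7, 11, 12 → F takes values {45, 50} — violation
Two rows agree on {E, H} but differ on F, so {E, H} -> F does not hold.

No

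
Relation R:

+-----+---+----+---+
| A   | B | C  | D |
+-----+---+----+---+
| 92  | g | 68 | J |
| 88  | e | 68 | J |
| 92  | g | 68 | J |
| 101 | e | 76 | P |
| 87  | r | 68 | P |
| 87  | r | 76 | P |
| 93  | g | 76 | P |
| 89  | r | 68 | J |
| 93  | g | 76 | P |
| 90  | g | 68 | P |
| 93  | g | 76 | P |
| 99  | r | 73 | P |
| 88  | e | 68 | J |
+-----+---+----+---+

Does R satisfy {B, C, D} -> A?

(B=g, C=68, D=J): 2 rows → A = 92, 92 ✓
(B=e, C=68, D=J): 2 rows → A = 88, 88 ✓
(B=e, C=76, D=P): 1 row → A = 101 ✓
(B=r, C=68, D=P): 1 row → A = 87 ✓
(B=r, C=76, D=P): 1 row → A = 87 ✓
(B=g, C=76, D=P): 3 rows → A = 93, 93, 93 ✓
(B=r, C=68, D=J): 1 row → A = 89 ✓
(B=g, C=68, D=P): 1 row → A = 90 ✓
(B=r, C=73, D=P): 1 row → A = 99 ✓
Every {B, C, D} value is associated with a single A value, so {B, C, D} -> A holds.

Yes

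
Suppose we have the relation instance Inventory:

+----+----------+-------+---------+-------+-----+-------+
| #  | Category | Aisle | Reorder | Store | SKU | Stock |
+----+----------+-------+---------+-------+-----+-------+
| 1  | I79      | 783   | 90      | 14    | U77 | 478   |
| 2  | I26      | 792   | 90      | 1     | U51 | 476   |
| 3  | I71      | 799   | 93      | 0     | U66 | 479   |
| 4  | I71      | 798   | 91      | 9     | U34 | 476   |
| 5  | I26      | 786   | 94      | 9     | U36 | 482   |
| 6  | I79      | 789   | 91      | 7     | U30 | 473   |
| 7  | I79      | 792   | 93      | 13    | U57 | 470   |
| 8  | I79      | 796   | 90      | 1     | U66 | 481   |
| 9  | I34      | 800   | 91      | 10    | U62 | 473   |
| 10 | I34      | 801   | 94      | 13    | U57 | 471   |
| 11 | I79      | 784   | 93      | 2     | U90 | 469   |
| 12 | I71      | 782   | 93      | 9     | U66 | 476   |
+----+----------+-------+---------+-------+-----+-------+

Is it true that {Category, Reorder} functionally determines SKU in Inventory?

(Category=I79, Reorder=90): rows 1, 8 → SKU takes values {U77, U66} — violation
(Category=I26, Reorder=90): row 2 → SKU = U51 ✓
(Category=I71, Reorder=93): rows 3, 12 → SKU = U66, U66 ✓
(Category=I71, Reorder=91): row 4 → SKU = U34 ✓
(Category=I26, Reorder=94): row 5 → SKU = U36 ✓
(Category=I79, Reorder=91): row 6 → SKU = U30 ✓
(Category=I79, Reorder=93): rows 7, 11 → SKU takes values {U57, U90} — violation
(Category=I34, Reorder=91): row 9 → SKU = U62 ✓
(Category=I34, Reorder=94): row 10 → SKU = U57 ✓
Two rows agree on {Category, Reorder} but differ on SKU, so {Category, Reorder} -> SKU does not hold.

No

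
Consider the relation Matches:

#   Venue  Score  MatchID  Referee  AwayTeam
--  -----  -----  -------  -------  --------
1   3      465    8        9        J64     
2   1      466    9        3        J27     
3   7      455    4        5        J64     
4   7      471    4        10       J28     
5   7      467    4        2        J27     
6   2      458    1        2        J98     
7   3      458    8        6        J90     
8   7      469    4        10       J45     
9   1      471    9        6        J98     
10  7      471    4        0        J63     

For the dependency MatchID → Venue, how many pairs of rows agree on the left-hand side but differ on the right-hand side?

MatchID=8: all 2 rows agree on Venue — 0 pairs.
MatchID=9: all 2 rows agree on Venue — 0 pairs.
MatchID=4: all 5 rows agree on Venue — 0 pairs.

0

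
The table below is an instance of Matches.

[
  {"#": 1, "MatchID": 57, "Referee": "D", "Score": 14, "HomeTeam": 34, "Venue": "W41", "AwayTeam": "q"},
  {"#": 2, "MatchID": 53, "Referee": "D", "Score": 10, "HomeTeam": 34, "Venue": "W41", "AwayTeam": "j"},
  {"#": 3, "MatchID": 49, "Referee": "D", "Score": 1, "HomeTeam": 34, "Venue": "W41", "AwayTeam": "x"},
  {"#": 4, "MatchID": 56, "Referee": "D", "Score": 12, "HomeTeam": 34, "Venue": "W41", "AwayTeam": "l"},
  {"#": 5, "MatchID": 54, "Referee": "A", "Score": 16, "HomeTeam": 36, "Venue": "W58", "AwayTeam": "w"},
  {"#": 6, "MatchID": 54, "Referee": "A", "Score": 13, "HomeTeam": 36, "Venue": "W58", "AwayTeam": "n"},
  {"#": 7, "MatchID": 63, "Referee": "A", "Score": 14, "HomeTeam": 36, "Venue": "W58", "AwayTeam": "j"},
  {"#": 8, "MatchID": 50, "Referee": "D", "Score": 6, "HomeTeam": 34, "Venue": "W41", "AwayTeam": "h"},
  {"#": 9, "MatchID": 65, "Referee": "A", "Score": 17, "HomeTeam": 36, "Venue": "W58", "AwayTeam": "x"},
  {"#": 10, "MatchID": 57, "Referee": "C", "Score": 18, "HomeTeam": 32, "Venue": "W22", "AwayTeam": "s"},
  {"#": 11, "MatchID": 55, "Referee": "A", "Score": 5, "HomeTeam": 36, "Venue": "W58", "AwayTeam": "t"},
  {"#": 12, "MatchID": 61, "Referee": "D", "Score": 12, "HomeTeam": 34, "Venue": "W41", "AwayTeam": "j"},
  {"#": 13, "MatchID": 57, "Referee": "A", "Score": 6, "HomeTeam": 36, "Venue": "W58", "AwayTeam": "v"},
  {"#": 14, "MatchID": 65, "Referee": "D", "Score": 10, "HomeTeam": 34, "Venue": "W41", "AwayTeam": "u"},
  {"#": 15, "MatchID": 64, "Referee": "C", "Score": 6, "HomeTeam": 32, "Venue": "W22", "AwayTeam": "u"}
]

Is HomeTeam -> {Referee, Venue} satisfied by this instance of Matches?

Yes

HomeTeam=34: rows 1, 2, 3, 4, 8, 12, 14 → {Referee,Venue} = (D, W41), (D, W41), (D, W41), (D, W41), (D, W41), (D, W41), (D, W41) ✓
HomeTeam=36: rows 5, 6, 7, 9, 11, 13 → {Referee,Venue} = (A, W58), (A, W58), (A, W58), (A, W58), (A, W58), (A, W58) ✓
HomeTeam=32: rows 10, 15 → {Referee,Venue} = (C, W22), (C, W22) ✓
Every HomeTeam value is associated with a single {Referee, Venue} value, so HomeTeam -> {Referee, Venue} holds.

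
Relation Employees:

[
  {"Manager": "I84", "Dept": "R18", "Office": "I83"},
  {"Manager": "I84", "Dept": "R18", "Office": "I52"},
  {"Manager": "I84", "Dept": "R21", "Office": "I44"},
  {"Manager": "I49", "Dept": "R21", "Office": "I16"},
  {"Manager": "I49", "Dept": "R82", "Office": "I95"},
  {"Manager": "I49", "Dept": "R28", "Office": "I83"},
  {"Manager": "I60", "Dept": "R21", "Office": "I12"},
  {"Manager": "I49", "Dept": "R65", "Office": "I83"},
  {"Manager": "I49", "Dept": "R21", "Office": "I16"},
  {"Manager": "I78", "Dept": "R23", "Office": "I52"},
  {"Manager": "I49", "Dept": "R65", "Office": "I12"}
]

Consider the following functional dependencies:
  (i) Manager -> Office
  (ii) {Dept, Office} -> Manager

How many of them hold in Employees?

1

(i) Manager -> Office: Manager=I84: 3 rows → Office takes values {I83, I52, I44} — violation; Manager=I49: 6 rows → Office takes values {I16, I95, I83, I12} — violation — fails.
(ii) {Dept, Office} -> Manager: every LHS value maps to a single RHS value — holds.
1 of the 2 dependencies holds.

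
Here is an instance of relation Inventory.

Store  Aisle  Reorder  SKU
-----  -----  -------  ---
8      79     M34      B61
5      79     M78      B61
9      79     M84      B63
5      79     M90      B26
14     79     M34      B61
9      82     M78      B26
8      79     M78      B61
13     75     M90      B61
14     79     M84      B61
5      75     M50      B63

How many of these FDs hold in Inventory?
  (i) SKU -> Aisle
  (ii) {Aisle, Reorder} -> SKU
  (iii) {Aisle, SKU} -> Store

(i) SKU -> Aisle: SKU=B61: 6 rows → Aisle takes values {79, 75} — violation; SKU=B63: 2 rows → Aisle takes values {79, 75} — violation; SKU=B26: 2 rows → Aisle takes values {79, 82} — violation — fails.
(ii) {Aisle, Reorder} -> SKU: (Aisle=79, Reorder=M84): 2 rows → SKU takes values {B63, B61} — violation — fails.
(iii) {Aisle, SKU} -> Store: (Aisle=79, SKU=B61): 5 rows → Store takes values {8, 5, 14} — violation — fails.
None of the 3 dependencies hold.

0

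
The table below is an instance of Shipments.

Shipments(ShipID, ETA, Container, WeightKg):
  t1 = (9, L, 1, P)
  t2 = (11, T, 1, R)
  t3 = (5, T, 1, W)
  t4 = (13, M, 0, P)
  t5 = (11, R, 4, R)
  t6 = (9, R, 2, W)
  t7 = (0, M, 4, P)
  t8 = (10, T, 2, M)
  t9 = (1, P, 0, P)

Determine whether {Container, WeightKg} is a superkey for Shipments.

Rows 4 and 9 have the same {Container, WeightKg} value (Container=0, WeightKg=P) but are distinct tuples, so {Container, WeightKg} does not determine every attribute — not a superkey.

No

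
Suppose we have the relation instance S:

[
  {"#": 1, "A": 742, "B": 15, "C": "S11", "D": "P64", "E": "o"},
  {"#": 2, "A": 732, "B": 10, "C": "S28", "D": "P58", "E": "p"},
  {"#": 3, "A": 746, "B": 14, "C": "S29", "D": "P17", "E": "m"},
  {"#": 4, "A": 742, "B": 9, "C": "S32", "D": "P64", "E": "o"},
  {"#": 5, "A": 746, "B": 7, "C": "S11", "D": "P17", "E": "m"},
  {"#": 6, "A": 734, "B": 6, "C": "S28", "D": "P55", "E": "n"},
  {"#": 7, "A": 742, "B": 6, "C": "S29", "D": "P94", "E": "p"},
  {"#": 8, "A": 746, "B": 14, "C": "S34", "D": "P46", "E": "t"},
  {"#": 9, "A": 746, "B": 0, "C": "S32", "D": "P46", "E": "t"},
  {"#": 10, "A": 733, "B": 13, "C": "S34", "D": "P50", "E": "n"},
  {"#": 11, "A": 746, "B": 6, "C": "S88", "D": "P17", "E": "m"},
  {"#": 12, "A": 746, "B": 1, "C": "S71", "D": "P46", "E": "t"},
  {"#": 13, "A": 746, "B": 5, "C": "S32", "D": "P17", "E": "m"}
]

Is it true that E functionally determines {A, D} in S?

E=o: rows 1, 4 → {A,D} = (742, P64), (742, P64) ✓
E=p: rows 2, 7 → {A,D} takes values {(732, P58), (742, P94)} — violation
E=m: rows 3, 5, 11, 13 → {A,D} = (746, P17), (746, P17), (746, P17), (746, P17) ✓
E=n: rows 6, 10 → {A,D} takes values {(734, P55), (733, P50)} — violation
E=t: rows 8, 9, 12 → {A,D} = (746, P46), (746, P46), (746, P46) ✓
Two rows agree on E but differ on {A, D}, so E → {A, D} does not hold.

No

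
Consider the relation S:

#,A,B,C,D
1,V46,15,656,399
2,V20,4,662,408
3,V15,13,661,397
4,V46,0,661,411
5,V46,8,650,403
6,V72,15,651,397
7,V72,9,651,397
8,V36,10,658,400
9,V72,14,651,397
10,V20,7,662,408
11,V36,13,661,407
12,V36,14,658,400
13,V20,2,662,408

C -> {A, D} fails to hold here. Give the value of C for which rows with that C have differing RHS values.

C=656: row 1 → {A,D} = (V46, 399) ✓
C=662: rows 2, 10, 13 → {A,D} = (V20, 408), (V20, 408), (V20, 408) ✓
C=661: rows 3, 4, 11 → {A,D} takes values {(V15, 397), (V46, 411), (V36, 407)} — violation
C=650: row 5 → {A,D} = (V46, 403) ✓
C=651: rows 6, 7, 9 → {A,D} = (V72, 397), (V72, 397), (V72, 397) ✓
C=658: rows 8, 12 → {A,D} = (V36, 400), (V36, 400) ✓
The only C value with inconsistent RHS is C=661.

661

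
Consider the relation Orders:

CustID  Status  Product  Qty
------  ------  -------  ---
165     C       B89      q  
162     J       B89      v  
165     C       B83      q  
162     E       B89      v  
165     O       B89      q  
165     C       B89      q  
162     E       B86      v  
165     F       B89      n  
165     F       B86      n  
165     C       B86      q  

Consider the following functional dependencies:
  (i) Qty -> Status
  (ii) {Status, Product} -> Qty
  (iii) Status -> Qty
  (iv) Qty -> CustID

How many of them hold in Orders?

3

(i) Qty -> Status: Qty=q: 5 rows → Status takes values {C, O} — violation; Qty=v: 3 rows → Status takes values {J, E} — violation — fails.
(ii) {Status, Product} -> Qty: every LHS value maps to a single RHS value — holds.
(iii) Status -> Qty: every LHS value maps to a single RHS value — holds.
(iv) Qty -> CustID: every LHS value maps to a single RHS value — holds.
3 of the 4 dependencies hold.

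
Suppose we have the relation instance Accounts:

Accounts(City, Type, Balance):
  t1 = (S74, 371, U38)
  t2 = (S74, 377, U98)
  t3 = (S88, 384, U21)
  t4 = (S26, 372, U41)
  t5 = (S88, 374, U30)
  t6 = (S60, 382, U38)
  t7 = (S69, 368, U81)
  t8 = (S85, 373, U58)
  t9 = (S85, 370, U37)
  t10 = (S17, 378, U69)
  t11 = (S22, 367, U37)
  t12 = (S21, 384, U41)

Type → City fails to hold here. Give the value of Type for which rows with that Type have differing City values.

Type=371: row 1 → City = S74 ✓
Type=377: row 2 → City = S74 ✓
Type=384: rows 3, 12 → City takes values {S88, S21} — violation
Type=372: row 4 → City = S26 ✓
Type=374: row 5 → City = S88 ✓
Type=382: row 6 → City = S60 ✓
Type=368: row 7 → City = S69 ✓
Type=373: row 8 → City = S85 ✓
Type=370: row 9 → City = S85 ✓
Type=378: row 10 → City = S17 ✓
Type=367: row 11 → City = S22 ✓
The only Type value with inconsistent City is Type=384.

384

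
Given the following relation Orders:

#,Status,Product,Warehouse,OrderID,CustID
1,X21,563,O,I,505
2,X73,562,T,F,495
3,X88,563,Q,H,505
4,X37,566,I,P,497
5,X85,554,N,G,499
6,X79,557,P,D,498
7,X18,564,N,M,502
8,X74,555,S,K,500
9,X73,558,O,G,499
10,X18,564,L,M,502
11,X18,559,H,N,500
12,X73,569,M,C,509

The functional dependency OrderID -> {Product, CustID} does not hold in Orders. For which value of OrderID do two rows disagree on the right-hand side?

G

OrderID=I: row 1 → {Product,CustID} = (563, 505) ✓
OrderID=F: row 2 → {Product,CustID} = (562, 495) ✓
OrderID=H: row 3 → {Product,CustID} = (563, 505) ✓
OrderID=P: row 4 → {Product,CustID} = (566, 497) ✓
OrderID=G: rows 5, 9 → {Product,CustID} takes values {(554, 499), (558, 499)} — violation
OrderID=D: row 6 → {Product,CustID} = (557, 498) ✓
OrderID=M: rows 7, 10 → {Product,CustID} = (564, 502), (564, 502) ✓
OrderID=K: row 8 → {Product,CustID} = (555, 500) ✓
OrderID=N: row 11 → {Product,CustID} = (559, 500) ✓
OrderID=C: row 12 → {Product,CustID} = (569, 509) ✓
The only OrderID value with inconsistent RHS is OrderID=G.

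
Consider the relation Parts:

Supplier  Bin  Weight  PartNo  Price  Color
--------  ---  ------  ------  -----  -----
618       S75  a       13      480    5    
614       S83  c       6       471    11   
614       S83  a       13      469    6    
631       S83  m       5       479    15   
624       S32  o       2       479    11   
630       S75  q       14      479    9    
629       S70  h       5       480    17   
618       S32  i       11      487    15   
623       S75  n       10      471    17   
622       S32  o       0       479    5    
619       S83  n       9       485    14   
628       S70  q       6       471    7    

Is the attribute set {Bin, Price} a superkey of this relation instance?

Two distinct rows share (Bin=S32, Price=479), so {Bin, Price} does not determine every attribute — not a superkey.

No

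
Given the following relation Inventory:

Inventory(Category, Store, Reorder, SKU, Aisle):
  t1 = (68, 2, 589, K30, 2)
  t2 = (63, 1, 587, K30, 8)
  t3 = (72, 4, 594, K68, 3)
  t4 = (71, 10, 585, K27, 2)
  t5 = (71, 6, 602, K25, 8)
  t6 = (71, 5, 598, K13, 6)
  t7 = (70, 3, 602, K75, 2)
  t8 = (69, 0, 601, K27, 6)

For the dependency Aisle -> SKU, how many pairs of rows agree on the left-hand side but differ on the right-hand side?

5

Aisle=2: violating pairs (1,4), (1,7), (4,7) — 3 pairs.
Aisle=8: violating pairs (2,5) — 1 pair.
Aisle=6: violating pairs (6,8) — 1 pair.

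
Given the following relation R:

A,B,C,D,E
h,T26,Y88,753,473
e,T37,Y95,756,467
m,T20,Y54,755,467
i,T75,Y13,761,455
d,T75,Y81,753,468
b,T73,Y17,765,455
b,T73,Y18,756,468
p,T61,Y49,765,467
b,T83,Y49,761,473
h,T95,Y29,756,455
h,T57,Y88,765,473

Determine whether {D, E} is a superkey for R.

All 11 rows have distinct {D, E} values, so {D, E} → (all attributes) holds and {D, E} is a superkey.

Yes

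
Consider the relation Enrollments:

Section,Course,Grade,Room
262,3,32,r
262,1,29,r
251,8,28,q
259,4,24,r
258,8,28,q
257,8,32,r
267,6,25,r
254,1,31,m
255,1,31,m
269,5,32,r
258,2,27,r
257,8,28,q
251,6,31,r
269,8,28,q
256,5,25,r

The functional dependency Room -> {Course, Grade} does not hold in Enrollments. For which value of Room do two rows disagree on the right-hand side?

Room=r: 9 rows → {Course,Grade} takes values {(3, 32), (1, 29), (4, 24), (8, 32), (6, 25), (5, 32), (2, 27), (6, 31), (5, 25)} — violation
Room=q: 4 rows → {Course,Grade} = (8, 28), (8, 28), (8, 28), (8, 28) ✓
Room=m: 2 rows → {Course,Grade} = (1, 31), (1, 31) ✓
The only Room value with inconsistent RHS is Room=r.

r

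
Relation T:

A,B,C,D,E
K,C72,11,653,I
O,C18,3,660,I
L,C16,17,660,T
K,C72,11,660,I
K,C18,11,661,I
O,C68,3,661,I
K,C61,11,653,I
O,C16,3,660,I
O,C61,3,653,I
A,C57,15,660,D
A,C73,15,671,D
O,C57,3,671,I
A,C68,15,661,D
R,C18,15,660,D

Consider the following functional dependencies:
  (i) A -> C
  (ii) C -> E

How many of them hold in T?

2

(i) A -> C: every LHS value maps to a single RHS value — holds.
(ii) C -> E: every LHS value maps to a single RHS value — holds.
2 of the 2 dependencies hold.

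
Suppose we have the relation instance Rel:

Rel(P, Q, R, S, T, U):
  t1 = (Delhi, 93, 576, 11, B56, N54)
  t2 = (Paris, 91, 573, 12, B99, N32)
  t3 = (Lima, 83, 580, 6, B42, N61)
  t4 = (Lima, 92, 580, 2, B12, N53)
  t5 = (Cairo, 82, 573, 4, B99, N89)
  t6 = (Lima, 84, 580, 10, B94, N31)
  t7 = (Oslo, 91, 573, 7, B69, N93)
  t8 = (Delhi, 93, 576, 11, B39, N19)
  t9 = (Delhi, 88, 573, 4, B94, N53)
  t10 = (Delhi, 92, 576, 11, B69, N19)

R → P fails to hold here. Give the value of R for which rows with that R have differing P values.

R=576: rows 1, 8, 10 → P = Delhi, Delhi, Delhi ✓
R=573: rows 2, 5, 7, 9 → P takes values {Paris, Cairo, Oslo, Delhi} — violation
R=580: rows 3, 4, 6 → P = Lima, Lima, Lima ✓
The only R value with inconsistent P is R=573.

573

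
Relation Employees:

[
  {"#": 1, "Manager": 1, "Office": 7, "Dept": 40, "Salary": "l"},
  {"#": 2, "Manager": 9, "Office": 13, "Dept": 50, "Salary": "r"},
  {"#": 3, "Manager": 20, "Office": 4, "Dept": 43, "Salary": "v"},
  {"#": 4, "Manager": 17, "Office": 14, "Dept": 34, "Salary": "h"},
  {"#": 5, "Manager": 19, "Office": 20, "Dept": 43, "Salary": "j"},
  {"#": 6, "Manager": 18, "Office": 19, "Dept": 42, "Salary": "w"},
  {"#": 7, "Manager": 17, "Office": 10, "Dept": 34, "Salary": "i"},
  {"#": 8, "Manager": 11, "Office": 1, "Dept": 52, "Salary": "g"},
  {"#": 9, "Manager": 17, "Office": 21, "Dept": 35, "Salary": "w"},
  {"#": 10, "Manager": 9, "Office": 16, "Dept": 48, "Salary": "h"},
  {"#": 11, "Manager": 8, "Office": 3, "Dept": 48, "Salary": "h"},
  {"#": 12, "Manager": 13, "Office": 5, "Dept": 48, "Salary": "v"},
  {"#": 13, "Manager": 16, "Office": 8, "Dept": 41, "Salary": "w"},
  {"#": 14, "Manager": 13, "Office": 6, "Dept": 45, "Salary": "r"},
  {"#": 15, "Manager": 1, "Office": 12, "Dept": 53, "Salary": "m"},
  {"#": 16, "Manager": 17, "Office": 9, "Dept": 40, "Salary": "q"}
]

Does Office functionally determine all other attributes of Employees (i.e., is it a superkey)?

All 16 rows have distinct Office values, so Office → (all attributes) holds and Office is a superkey.

Yes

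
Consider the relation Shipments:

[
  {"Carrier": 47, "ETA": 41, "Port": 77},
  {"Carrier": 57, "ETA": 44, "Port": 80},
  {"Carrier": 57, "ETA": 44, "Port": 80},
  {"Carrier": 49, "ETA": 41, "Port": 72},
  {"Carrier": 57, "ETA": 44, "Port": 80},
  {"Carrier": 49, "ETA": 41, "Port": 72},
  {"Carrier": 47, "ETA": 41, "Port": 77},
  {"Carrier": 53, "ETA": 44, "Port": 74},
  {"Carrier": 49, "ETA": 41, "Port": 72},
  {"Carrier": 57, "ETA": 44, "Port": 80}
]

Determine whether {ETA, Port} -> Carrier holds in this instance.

(ETA=41, Port=77): 2 rows → Carrier = 47, 47 ✓
(ETA=44, Port=80): 4 rows → Carrier = 57, 57, 57, 57 ✓
(ETA=41, Port=72): 3 rows → Carrier = 49, 49, 49 ✓
(ETA=44, Port=74): 1 row → Carrier = 53 ✓
Every {ETA, Port} value is associated with a single Carrier value, so {ETA, Port} -> Carrier holds.

Yes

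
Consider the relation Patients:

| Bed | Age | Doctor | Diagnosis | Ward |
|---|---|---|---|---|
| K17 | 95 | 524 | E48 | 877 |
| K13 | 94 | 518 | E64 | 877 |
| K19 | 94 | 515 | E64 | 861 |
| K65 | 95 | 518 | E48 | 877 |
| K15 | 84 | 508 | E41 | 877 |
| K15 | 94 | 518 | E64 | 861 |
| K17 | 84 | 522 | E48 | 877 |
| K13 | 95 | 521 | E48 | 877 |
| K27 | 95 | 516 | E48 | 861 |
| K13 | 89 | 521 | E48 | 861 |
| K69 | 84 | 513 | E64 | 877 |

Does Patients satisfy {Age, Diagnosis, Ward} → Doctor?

(Age=95, Diagnosis=E48, Ward=877): 3 rows → Doctor takes values {524, 518, 521} — violation
(Age=94, Diagnosis=E64, Ward=877): 1 row → Doctor = 518 ✓
(Age=94, Diagnosis=E64, Ward=861): 2 rows → Doctor takes values {515, 518} — violation
(Age=84, Diagnosis=E41, Ward=877): 1 row → Doctor = 508 ✓
(Age=84, Diagnosis=E48, Ward=877): 1 row → Doctor = 522 ✓
(Age=95, Diagnosis=E48, Ward=861): 1 row → Doctor = 516 ✓
(Age=89, Diagnosis=E48, Ward=861): 1 row → Doctor = 521 ✓
(Age=84, Diagnosis=E64, Ward=877): 1 row → Doctor = 513 ✓
Two rows agree on {Age, Diagnosis, Ward} but differ on Doctor, so {Age, Diagnosis, Ward} → Doctor does not hold.

No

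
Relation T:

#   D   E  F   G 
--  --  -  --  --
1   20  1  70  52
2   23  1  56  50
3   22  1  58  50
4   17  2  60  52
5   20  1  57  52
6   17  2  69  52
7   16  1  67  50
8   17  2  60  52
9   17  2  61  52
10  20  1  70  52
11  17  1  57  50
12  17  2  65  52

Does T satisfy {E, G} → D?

No

(E=1, G=52): rows 1, 5, 10 → D = 20, 20, 20 ✓
(E=1, G=50): rows 2, 3, 7, 11 → D takes values {23, 22, 16, 17} — violation
(E=2, G=52): rows 4, 6, 8, 9, 12 → D = 17, 17, 17, 17, 17 ✓
Two rows agree on {E, G} but differ on D, so {E, G} → D does not hold.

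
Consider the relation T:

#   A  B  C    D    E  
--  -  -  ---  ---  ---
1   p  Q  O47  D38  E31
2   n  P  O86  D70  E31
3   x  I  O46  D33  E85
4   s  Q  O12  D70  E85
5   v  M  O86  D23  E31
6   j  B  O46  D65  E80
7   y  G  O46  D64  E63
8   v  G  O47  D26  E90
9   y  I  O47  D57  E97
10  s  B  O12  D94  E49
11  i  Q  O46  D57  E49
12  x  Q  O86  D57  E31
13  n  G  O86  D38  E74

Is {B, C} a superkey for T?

All 13 rows have distinct {B, C} values, so {B, C} → (all attributes) holds and {B, C} is a superkey.

Yes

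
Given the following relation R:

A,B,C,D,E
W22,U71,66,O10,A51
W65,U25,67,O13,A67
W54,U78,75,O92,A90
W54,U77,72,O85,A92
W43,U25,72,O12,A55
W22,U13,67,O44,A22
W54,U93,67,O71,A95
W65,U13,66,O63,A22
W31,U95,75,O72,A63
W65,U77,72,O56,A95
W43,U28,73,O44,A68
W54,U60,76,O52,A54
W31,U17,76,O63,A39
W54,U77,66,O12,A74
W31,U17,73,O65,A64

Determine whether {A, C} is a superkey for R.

All 15 rows have distinct {A, C} values, so {A, C} → (all attributes) holds and {A, C} is a superkey.

Yes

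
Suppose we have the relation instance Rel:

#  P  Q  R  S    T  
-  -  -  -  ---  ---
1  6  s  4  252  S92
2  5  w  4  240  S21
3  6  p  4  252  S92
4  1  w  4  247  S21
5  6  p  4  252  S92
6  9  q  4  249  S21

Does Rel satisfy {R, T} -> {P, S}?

(R=4, T=S92): rows 1, 3, 5 → {P,S} = (6, 252), (6, 252), (6, 252) ✓
(R=4, T=S21): rows 2, 4, 6 → {P,S} takes values {(5, 240), (1, 247), (9, 249)} — violation
Two rows agree on {R, T} but differ on {P, S}, so {R, T} -> {P, S} does not hold.

No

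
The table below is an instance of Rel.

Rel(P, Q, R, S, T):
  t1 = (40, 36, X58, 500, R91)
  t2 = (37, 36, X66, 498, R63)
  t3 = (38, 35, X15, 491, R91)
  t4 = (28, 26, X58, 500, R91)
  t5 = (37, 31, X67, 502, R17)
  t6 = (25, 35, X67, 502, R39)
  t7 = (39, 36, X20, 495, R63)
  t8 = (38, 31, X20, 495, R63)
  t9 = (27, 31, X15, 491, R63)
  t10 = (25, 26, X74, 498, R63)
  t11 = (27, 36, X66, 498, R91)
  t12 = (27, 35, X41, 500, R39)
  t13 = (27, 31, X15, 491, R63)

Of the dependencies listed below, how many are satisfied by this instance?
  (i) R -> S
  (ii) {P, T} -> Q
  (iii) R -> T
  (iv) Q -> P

(i) R -> S: every LHS value maps to a single RHS value — holds.
(ii) {P, T} -> Q: every LHS value maps to a single RHS value — holds.
(iii) R -> T: R=X66: rows 2, 11 → T takes values {R63, R91} — violation; R=X15: rows 3, 9, 13 → T takes values {R91, R63} — violation; R=X67: rows 5, 6 → T takes values {R17, R39} — violation — fails.
(iv) Q -> P: Q=36: rows 1, 2, 7, 11 → P takes values {40, 37, 39, 27} — violation; Q=35: rows 3, 6, 12 → P takes values {38, 25, 27} — violation; Q=26: rows 4, 10 → P takes values {28, 25} — violation; Q=31: rows 5, 8, 9, 13 → P takes values {37, 38, 27} — violation — fails.
2 of the 4 dependencies hold.

2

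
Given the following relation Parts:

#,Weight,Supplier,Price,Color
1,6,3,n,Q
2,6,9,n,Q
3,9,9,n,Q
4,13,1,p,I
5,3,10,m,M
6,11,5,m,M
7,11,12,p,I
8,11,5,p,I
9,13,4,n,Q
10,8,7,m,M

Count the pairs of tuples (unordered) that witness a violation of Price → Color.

0

Price=n: all 4 rows agree on Color — 0 pairs.
Price=p: all 3 rows agree on Color — 0 pairs.
Price=m: all 3 rows agree on Color — 0 pairs.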